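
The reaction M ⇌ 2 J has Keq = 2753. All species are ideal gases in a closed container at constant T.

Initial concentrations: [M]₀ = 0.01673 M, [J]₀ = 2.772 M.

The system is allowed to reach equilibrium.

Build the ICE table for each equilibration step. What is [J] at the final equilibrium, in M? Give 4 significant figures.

Q₀ = 459.3 vs Keq = 2753 ⇒ Q<K, forward
Step 1:
                  M         J
  Initial   0.01673     2.772
  Change   -0.01388   0.02777
  Equil    0.002847       2.8
  solve Keq expr → x = 0.01388; check Q = 2753

[J]_eq = 2.8 M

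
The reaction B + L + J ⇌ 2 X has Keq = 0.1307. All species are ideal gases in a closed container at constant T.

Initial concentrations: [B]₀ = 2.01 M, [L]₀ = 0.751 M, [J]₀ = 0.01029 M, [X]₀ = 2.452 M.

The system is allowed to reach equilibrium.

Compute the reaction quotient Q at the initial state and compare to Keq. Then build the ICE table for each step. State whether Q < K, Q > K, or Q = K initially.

Q₀ = 387.1; Q > K (proceeds reverse)

Q₀ = 387.1 vs Keq = 0.1307 ⇒ Q>K, reverse
Step 1:
                  B         L         J         X
  Initial      2.01     0.751   0.01029     2.452
  Change     0.8625    0.8625    0.8625    -1.725
  Equil       2.872     1.613    0.8727    0.7271
  solve Keq expr → x = -0.8625; check Q = 0.1307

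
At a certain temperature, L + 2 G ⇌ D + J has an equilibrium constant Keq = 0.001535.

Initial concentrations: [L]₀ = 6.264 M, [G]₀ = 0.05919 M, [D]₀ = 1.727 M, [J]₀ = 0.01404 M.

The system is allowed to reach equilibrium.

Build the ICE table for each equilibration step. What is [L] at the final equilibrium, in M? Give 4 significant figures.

[L]_eq = 6.278 M

Q₀ = 1.105 vs Keq = 0.001535 ⇒ Q>K, reverse
Step 1:
                  L         G         D         J
  Initial     6.264   0.05919     1.727   0.01404
  Change      0.014   0.02799    -0.014    -0.014
  Equil       6.278   0.08718     1.713 4.2761e-05
  solve Keq expr → x = -0.014; check Q = 0.001535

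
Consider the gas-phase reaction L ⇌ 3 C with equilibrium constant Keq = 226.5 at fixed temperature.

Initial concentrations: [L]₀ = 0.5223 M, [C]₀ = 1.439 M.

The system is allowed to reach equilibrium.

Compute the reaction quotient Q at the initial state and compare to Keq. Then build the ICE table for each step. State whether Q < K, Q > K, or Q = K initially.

Q₀ = 5.705 vs Keq = 226.5 ⇒ Q<K, forward
Step 1:
                    L           C
  I            0.5223       1.439
  C            -0.432       1.296
  E           0.09032       2.735
  solve Keq expr → x = 0.432; check Q = 226.5

Q₀ = 5.705; Q < K (proceeds forward)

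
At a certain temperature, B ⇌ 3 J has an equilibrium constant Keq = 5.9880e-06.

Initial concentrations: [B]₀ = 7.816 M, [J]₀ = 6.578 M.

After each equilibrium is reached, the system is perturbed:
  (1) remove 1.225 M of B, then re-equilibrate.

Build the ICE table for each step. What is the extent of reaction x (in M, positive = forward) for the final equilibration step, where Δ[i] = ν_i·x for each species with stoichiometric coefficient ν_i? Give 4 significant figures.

x = -5.5577e-04 M

Q₀ = 36.42 vs Keq = 5.9880e-06 ⇒ Q>K, reverse
Step 1:
                   B          J
  init         7.816      6.578
  Δ             2.18     -6.539
  eq           9.996    0.03912
  solve Keq expr → x = -2.18; check Q = 5.9880e-06
Then remove 1.225 M of B.
Step 2:
                   B          J
  init         8.771    0.03912
  Δ       5.5577e-04  -0.001667
  eq           8.771    0.03745
  solve Keq expr → x = -5.5577e-04; check Q = 5.9880e-06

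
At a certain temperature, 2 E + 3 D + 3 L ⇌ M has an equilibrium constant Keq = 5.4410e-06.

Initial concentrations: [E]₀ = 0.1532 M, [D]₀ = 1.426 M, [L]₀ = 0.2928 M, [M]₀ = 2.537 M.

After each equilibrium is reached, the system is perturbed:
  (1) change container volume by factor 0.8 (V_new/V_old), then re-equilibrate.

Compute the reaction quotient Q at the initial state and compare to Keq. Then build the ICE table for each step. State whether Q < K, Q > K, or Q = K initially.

Q₀ = 1485 vs Keq = 5.4410e-06 ⇒ Q>K, reverse
Step 1:
                  E         D         L         M
  I          0.1532     1.426    0.2928     2.537
  C           2.937     4.405     4.405    -1.468
  E            3.09     5.831     4.698     1.069
  solve Keq expr → x = -1.468; check Q = 5.4410e-06
Then change container volume by factor 0.8 (V_new/V_old).
Step 2:
                  E         D         L         M
  I           3.863     7.289     5.873     1.336
  C         -0.6501   -0.9752   -0.9752    0.3251
  E           3.213     6.314     4.898     1.661
  solve Keq expr → x = 0.3251; check Q = 5.4410e-06

Q₀ = 1485; Q > K (proceeds reverse)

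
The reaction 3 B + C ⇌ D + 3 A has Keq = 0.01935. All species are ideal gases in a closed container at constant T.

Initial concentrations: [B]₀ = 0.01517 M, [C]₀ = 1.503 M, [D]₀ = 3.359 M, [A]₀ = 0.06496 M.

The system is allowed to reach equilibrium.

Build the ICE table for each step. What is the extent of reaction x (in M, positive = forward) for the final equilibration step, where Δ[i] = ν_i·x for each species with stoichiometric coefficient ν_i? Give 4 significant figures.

x = -0.01708 M

Q₀ = 175.5 vs Keq = 0.01935 ⇒ Q>K, reverse
Step 1:
                    B           C           D           A
  I           0.01517       1.503       3.359     0.06496
  C           0.05125     0.01708    -0.01708    -0.05125
  E           0.06642        1.52       3.342     0.01371
  solve Keq expr → x = -0.01708; check Q = 0.01935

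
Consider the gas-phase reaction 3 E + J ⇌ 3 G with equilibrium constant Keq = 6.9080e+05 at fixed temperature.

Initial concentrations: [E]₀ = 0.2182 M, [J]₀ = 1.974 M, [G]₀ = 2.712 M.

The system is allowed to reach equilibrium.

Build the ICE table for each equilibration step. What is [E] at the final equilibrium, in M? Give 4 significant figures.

Q₀ = 972.7 vs Keq = 6.9080e+05 ⇒ Q<K, forward
Step 1:
                   E          J          G
  I           0.2182      1.974      2.712
  C          -0.1917   -0.06391     0.1917
  E          0.02647       1.91      2.904
  solve Keq expr → x = 0.06391; check Q = 6.9080e+05

[E]_eq = 0.02647 M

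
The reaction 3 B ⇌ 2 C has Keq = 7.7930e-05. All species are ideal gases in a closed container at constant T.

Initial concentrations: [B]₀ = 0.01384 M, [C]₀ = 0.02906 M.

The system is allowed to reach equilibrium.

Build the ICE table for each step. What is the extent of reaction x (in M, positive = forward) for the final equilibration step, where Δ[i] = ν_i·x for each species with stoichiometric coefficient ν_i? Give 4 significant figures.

x = -0.01447 M

Q₀ = 318.6 vs Keq = 7.7930e-05 ⇒ Q>K, reverse
Step 1:
                   B          C
  I          0.01384    0.02906
  C          0.04341   -0.02894
  E          0.05725 1.2092e-04
  solve Keq expr → x = -0.01447; check Q = 7.7930e-05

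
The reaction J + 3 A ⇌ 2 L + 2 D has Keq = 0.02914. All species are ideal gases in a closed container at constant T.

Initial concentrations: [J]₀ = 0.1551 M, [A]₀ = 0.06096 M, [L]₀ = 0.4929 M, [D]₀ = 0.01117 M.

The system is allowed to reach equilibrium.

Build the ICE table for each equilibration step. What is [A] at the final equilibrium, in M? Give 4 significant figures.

Q₀ = 0.8627 vs Keq = 0.02914 ⇒ Q>K, reverse
Step 1:
                   J          A          L          D
  I           0.1551    0.06096     0.4929    0.01117
  C         0.004184    0.01255  -0.008368  -0.008368
  E           0.1593    0.07351     0.4845   0.002802
  solve Keq expr → x = -0.004184; check Q = 0.02914

[A]_eq = 0.07351 M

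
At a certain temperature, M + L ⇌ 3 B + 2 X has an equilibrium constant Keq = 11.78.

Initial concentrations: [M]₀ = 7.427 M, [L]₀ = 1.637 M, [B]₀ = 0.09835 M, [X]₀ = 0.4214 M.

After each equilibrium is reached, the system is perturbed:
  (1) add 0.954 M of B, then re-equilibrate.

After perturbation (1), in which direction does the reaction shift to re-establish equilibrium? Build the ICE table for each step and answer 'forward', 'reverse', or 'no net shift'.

Direction: reverse

Q₀ = 1.3895e-05 vs Keq = 11.78 ⇒ Q<K, forward
Step 1:
                   M          L          B          X
  init         7.427      1.637    0.09835     0.4214
  Δ          -0.8036    -0.8036      2.411      1.607
  eq           6.623     0.8334      2.509      2.029
  solve Keq expr → x = 0.8036; check Q = 11.78
Then add 0.954 M of B.
Step 2:
                   M          L          B          X
  init         6.623     0.8334      3.463      2.029
  Δ           0.1563     0.1563     -0.469    -0.3127
  eq            6.78     0.9897      2.994      1.716
  solve Keq expr → x = -0.1563; check Q = 11.78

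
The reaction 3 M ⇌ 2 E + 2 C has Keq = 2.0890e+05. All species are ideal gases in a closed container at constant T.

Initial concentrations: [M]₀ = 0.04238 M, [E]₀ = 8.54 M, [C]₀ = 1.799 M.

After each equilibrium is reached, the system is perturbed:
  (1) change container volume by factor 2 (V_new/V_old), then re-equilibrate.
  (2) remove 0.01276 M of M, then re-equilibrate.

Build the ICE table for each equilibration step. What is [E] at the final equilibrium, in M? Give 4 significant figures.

Q₀ = 3.1010e+06 vs Keq = 2.0890e+05 ⇒ Q>K, reverse
Step 1:
                   M          E          C
  Initial    0.04238       8.54      1.799
  Change     0.05991   -0.03994   -0.03994
  Equil       0.1023        8.5      1.759
  solve Keq expr → x = -0.01997; check Q = 2.0890e+05
Then change container volume by factor 2 (V_new/V_old).
Step 2:
                   M          E          C
  Initial    0.05114       4.25     0.8795
  Change     -0.0103   0.006864   0.006864
  Equil      0.04085      4.257     0.8864
  solve Keq expr → x = 0.003432; check Q = 2.0890e+05
Then remove 0.01276 M of M.
Step 3:
                   M          E          C
  Initial    0.02809      4.257     0.8864
  Change     0.01245  -0.008301  -0.008301
  Equil      0.04054      4.249     0.8781
  solve Keq expr → x = -0.004151; check Q = 2.0890e+05

[E]_eq = 4.249 M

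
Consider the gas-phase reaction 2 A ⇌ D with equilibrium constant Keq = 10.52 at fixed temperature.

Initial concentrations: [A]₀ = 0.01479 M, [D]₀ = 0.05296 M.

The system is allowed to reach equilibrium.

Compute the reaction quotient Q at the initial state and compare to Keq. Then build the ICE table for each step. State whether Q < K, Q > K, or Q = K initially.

Q₀ = 242.1; Q > K (proceeds reverse)

Q₀ = 242.1 vs Keq = 10.52 ⇒ Q>K, reverse
Step 1:
                   A          D
  I          0.01479    0.05296
  C          0.04083   -0.02042
  E          0.05562    0.03254
  solve Keq expr → x = -0.02042; check Q = 10.52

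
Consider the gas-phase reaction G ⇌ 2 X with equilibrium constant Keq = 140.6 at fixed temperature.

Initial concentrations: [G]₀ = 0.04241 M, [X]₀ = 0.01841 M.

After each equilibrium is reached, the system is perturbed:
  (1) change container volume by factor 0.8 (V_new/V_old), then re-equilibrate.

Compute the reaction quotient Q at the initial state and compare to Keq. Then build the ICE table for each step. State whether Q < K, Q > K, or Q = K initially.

Q₀ = 0.007992 vs Keq = 140.6 ⇒ Q<K, forward
Step 1:
                   G          X
  init       0.04241    0.01841
  Δ         -0.04233    0.08467
  eq      7.5571e-05     0.1031
  solve Keq expr → x = 0.04233; check Q = 140.6
Then change container volume by factor 0.8 (V_new/V_old).
Step 2:
                   G          X
  init    9.4463e-05     0.1288
  Δ       2.3530e-05 -4.7059e-05
  eq      1.1799e-04     0.1288
  solve Keq expr → x = -2.3530e-05; check Q = 140.6

Q₀ = 0.007992; Q < K (proceeds forward)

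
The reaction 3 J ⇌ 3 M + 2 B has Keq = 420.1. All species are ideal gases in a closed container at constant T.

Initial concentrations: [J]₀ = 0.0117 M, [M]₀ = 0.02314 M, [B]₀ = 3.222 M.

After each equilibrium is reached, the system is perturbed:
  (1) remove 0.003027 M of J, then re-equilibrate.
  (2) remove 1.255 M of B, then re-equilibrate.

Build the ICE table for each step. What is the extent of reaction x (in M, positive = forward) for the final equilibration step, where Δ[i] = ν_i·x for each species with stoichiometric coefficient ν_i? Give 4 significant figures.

x = 5.5370e-04 M

Q₀ = 80.31 vs Keq = 420.1 ⇒ Q<K, forward
Step 1:
                   J          M          B
  Initial     0.0117    0.02314      3.222
  Change   -0.003838   0.003838   0.002559
  Equil     0.007862    0.02698      3.225
  solve Keq expr → x = 0.001279; check Q = 420.1
Then remove 0.003027 M of J.
Step 2:
                   J          M          B
  Initial   0.004835    0.02698      3.225
  Change    0.002342  -0.002342  -0.001561
  Equil     0.007177    0.02464      3.223
  solve Keq expr → x = -7.8071e-04; check Q = 420.1
Then remove 1.255 M of B.
Step 3:
                   J          M          B
  Initial   0.007177    0.02464      1.968
  Change   -0.001661   0.001661   0.001107
  Equil     0.005516     0.0263      1.969
  solve Keq expr → x = 5.5370e-04; check Q = 420.1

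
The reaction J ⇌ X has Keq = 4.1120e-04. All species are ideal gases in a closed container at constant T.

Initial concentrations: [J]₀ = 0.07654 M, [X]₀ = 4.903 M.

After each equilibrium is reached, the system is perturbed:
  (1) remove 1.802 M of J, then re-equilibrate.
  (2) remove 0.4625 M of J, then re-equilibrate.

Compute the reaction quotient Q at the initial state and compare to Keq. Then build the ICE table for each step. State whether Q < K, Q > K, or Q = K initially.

Q₀ = 64.06 vs Keq = 4.1120e-04 ⇒ Q>K, reverse
Step 1:
                  J         X
  init      0.07654     4.903
  Δ           4.901    -4.901
  eq          4.977  0.002047
  solve Keq expr → x = -4.901; check Q = 4.1120e-04
Then remove 1.802 M of J.
Step 2:
                  J         X
  init        3.175  0.002047
  Δ       7.4068e-04 -7.4068e-04
  eq          3.176  0.001306
  solve Keq expr → x = -7.4068e-04; check Q = 4.1120e-04
Then remove 0.4625 M of J.
Step 3:
                  J         X
  init        2.714  0.001306
  Δ       1.9010e-04 -1.9010e-04
  eq          2.714  0.001116
  solve Keq expr → x = -1.9010e-04; check Q = 4.1120e-04

Q₀ = 64.06; Q > K (proceeds reverse)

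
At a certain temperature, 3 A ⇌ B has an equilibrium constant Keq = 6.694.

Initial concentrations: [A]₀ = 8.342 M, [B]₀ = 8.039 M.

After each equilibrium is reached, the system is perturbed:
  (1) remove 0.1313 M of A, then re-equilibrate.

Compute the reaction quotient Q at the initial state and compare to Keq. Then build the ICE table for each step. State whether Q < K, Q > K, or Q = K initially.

Q₀ = 0.01385; Q < K (proceeds forward)

Q₀ = 0.01385 vs Keq = 6.694 ⇒ Q<K, forward
Step 1:
                  A         B
  init        8.342     8.039
  Δ          -7.183     2.394
  eq          1.159     10.43
  solve Keq expr → x = 2.394; check Q = 6.694
Then remove 0.1313 M of A.
Step 2:
                  A         B
  init        1.028     10.43
  Δ          0.1297  -0.04323
  eq          1.158     10.39
  solve Keq expr → x = -0.04323; check Q = 6.694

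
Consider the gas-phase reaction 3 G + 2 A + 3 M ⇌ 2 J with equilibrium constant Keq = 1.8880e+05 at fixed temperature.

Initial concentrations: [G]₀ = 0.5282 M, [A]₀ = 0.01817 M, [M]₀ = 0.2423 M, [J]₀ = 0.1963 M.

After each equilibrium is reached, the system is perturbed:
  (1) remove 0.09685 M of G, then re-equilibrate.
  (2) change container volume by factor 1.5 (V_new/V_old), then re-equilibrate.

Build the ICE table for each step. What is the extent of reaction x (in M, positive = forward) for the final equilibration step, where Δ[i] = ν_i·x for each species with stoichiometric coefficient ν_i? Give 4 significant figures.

x = -0.006385 M

Q₀ = 5.5677e+04 vs Keq = 1.8880e+05 ⇒ Q<K, forward
Step 1:
                    G           A           M           J
  init         0.5282     0.01817      0.2423      0.1963
  Δ          -0.01039    -0.00693    -0.01039     0.00693
  eq           0.5178     0.01124      0.2319      0.2032
  solve Keq expr → x = 0.003465; check Q = 1.8880e+05
Then remove 0.09685 M of G.
Step 2:
                    G           A           M           J
  init          0.421     0.01124      0.2319      0.2032
  Δ          0.004741    0.003161    0.004741   -0.003161
  eq           0.4257      0.0144      0.2366      0.2001
  solve Keq expr → x = -0.00158; check Q = 1.8880e+05
Then change container volume by factor 1.5 (V_new/V_old).
Step 3:
                    G           A           M           J
  init         0.2838      0.0096      0.1578      0.1334
  Δ           0.01915     0.01277     0.01915    -0.01277
  eq            0.303     0.02237      0.1769      0.1206
  solve Keq expr → x = -0.006385; check Q = 1.8880e+05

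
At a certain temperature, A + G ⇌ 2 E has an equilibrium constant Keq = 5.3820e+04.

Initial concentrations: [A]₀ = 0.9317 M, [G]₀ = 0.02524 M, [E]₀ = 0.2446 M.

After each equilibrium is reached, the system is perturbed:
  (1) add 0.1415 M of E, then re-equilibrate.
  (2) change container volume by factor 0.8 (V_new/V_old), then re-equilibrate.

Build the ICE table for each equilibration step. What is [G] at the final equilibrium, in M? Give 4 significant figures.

[G]_eq = 4.8835e-06 M

Q₀ = 2.544 vs Keq = 5.3820e+04 ⇒ Q<K, forward
Step 1:
                  A         G         E
  init       0.9317   0.02524    0.2446
  Δ        -0.02524  -0.02524   0.05048
  eq         0.9065 1.7847e-06    0.2951
  solve Keq expr → x = 0.02524; check Q = 5.3820e+04
Then add 0.1415 M of E.
Step 2:
                  A         G         E
  init       0.9065 1.7847e-06    0.4366
  Δ       2.1220e-06 2.1220e-06 -4.2441e-06
  eq         0.9065 3.9068e-06    0.4366
  solve Keq expr → x = -2.1220e-06; check Q = 5.3820e+04
Then change container volume by factor 0.8 (V_new/V_old).
Step 3:
                  A         G         E
  init        1.133 4.8835e-06    0.5457
  Δ               0         0         0
  eq          1.133 4.8835e-06    0.5457
  solve Keq expr → x = 0; check Q = 5.3820e+04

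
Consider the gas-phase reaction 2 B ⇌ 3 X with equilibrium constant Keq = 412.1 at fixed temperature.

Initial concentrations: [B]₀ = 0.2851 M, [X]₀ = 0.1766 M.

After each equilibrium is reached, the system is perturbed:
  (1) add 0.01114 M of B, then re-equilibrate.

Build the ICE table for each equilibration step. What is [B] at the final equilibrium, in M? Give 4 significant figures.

[B]_eq = 0.02219 M

Q₀ = 0.06776 vs Keq = 412.1 ⇒ Q<K, forward
Step 1:
                    B           X
  Initial      0.2851      0.1766
  Change      -0.2638      0.3957
  Equil       0.02133      0.5723
  solve Keq expr → x = 0.1319; check Q = 412.1
Then add 0.01114 M of B.
Step 2:
                    B           X
  Initial     0.03247      0.5723
  Change     -0.01027     0.01541
  Equil       0.02219      0.5877
  solve Keq expr → x = 0.005136; check Q = 412.1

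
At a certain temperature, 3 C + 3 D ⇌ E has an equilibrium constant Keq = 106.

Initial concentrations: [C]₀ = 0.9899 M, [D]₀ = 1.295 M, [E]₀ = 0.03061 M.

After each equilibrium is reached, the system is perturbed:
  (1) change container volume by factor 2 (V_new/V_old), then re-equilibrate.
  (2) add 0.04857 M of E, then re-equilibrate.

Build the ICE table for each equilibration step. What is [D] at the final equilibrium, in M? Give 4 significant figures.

[D]_eq = 0.4165 M

Q₀ = 0.01453 vs Keq = 106 ⇒ Q<K, forward
Step 1:
                    C           D           E
  Initial      0.9899       1.295     0.03061
  Change      -0.7411     -0.7411       0.247
  Equil        0.2488      0.5539      0.2776
  solve Keq expr → x = 0.247; check Q = 106
Then change container volume by factor 2 (V_new/V_old).
Step 2:
                    C           D           E
  Initial      0.1244       0.277      0.1388
  Change       0.1209      0.1209    -0.04029
  Equil        0.2453      0.3978     0.09852
  solve Keq expr → x = -0.04029; check Q = 106
Then add 0.04857 M of E.
Step 3:
                    C           D           E
  Initial      0.2453      0.3978      0.1471
  Change      0.01867     0.01867   -0.006222
  Equil         0.264      0.4165      0.1409
  solve Keq expr → x = -0.006222; check Q = 106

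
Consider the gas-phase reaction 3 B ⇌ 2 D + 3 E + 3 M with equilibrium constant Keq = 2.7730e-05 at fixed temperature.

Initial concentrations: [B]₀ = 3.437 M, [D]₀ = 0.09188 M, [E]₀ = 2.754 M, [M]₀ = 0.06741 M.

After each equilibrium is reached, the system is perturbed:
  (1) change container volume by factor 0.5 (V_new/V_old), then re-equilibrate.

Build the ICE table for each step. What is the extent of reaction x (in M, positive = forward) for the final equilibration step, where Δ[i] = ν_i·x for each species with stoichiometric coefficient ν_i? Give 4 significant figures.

x = -0.05 M

Q₀ = 1.3304e-06 vs Keq = 2.7730e-05 ⇒ Q<K, forward
Step 1:
                  B         D         E         M
  I           3.437   0.09188     2.754   0.06741
  C        -0.06828   0.04552   0.06828   0.06828
  E           3.369    0.1374     2.822    0.1357
  solve Keq expr → x = 0.02276; check Q = 2.7730e-05
Then change container volume by factor 0.5 (V_new/V_old).
Step 2:
                  B         D         E         M
  I           6.737    0.2748     5.645    0.2714
  C            0.15      -0.1     -0.15     -0.15
  E           6.887    0.1748     5.495    0.1214
  solve Keq expr → x = -0.05; check Q = 2.7730e-05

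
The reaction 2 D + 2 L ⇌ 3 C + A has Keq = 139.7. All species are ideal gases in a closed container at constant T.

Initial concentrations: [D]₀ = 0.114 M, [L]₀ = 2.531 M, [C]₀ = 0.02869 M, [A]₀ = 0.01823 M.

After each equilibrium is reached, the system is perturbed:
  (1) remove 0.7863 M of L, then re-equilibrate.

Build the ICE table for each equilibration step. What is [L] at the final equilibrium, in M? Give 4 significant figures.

Q₀ = 5.1711e-06 vs Keq = 139.7 ⇒ Q<K, forward
Step 1:
                  D         L         C         A
  init        0.114     2.531   0.02869   0.01823
  Δ         -0.1132   -0.1132    0.1697   0.05658
  eq      8.4591e-04     2.418    0.1984   0.07481
  solve Keq expr → x = 0.05658; check Q = 139.7
Then remove 0.7863 M of L.
Step 2:
                  D         L         C         A
  init    8.4591e-04     1.632    0.1984   0.07481
  Δ       4.0002e-04 4.0002e-04 -6.0003e-04 -2.0001e-04
  eq       0.001246     1.632    0.1978   0.07461
  solve Keq expr → x = -2.0001e-04; check Q = 139.7

[L]_eq = 1.632 M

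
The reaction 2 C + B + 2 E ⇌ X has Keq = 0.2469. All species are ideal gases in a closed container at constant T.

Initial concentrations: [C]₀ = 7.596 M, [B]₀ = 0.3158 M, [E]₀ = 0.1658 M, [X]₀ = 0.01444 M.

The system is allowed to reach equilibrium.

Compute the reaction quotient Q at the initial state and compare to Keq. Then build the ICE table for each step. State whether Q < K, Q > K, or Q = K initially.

Q₀ = 0.02883; Q < K (proceeds forward)

Q₀ = 0.02883 vs Keq = 0.2469 ⇒ Q<K, forward
Step 1:
                  C         B         E         X
  init        7.596    0.3158    0.1658   0.01444
  Δ        -0.06029  -0.03015  -0.06029   0.03015
  eq          7.536    0.2857    0.1055   0.04459
  solve Keq expr → x = 0.03015; check Q = 0.2469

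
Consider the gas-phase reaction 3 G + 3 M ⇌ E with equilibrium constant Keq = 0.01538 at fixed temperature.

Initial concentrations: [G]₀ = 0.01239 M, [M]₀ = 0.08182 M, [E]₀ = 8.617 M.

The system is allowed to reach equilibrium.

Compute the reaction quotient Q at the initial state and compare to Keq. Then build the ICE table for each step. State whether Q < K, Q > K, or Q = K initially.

Q₀ = 8.2711e+09; Q > K (proceeds reverse)

Q₀ = 8.2711e+09 vs Keq = 0.01538 ⇒ Q>K, reverse
Step 1:
                  G         M         E
  init      0.01239   0.08182     8.617
  Δ           2.771     2.771   -0.9235
  eq          2.783     2.852     7.693
  solve Keq expr → x = -0.9235; check Q = 0.01538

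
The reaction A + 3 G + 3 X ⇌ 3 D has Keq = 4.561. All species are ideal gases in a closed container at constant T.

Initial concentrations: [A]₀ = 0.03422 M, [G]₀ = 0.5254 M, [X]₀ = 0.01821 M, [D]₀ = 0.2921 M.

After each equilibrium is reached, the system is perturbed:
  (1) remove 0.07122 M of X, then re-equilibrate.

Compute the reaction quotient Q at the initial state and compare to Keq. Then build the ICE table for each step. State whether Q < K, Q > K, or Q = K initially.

Q₀ = 8.3160e+05 vs Keq = 4.561 ⇒ Q>K, reverse
Step 1:
                  A         G         X         D
  I         0.03422    0.5254   0.01821    0.2921
  C         0.06121    0.1836    0.1836   -0.1836
  E         0.09543     0.709    0.2018    0.1085
  solve Keq expr → x = -0.06121; check Q = 4.561
Then remove 0.07122 M of X.
Step 2:
                  A         G         X         D
  I         0.09543     0.709    0.1306    0.1085
  C        0.007294   0.02188   0.02188  -0.02188
  E          0.1027    0.7309    0.1525   0.08658
  solve Keq expr → x = -0.007294; check Q = 4.561

Q₀ = 8.3160e+05; Q > K (proceeds reverse)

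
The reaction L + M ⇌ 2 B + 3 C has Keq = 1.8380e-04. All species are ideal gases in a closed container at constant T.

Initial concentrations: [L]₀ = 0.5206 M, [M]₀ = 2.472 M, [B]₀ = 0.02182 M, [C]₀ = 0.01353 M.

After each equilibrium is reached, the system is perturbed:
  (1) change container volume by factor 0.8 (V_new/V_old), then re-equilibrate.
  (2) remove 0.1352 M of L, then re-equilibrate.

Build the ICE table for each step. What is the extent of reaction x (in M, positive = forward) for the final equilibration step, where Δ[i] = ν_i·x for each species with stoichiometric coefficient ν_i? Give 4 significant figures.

x = -0.003898 M

Q₀ = 9.1633e-10 vs Keq = 1.8380e-04 ⇒ Q<K, forward
Step 1:
                   L          M          B          C
  I           0.5206      2.472    0.02182    0.01353
  C          -0.0645    -0.0645      0.129     0.1935
  E           0.4561      2.408     0.1508      0.207
  solve Keq expr → x = 0.0645; check Q = 1.8380e-04
Then change container volume by factor 0.8 (V_new/V_old).
Step 2:
                   L          M          B          C
  I           0.5701      3.009     0.1885     0.2588
  C          0.01084    0.01084   -0.02167   -0.03251
  E            0.581       3.02     0.1668     0.2263
  solve Keq expr → x = -0.01084; check Q = 1.8380e-04
Then remove 0.1352 M of L.
Step 3:
                   L          M          B          C
  I           0.4458       3.02     0.1668     0.2263
  C         0.003898   0.003898  -0.007796   -0.01169
  E           0.4497      3.024     0.1591     0.2146
  solve Keq expr → x = -0.003898; check Q = 1.8380e-04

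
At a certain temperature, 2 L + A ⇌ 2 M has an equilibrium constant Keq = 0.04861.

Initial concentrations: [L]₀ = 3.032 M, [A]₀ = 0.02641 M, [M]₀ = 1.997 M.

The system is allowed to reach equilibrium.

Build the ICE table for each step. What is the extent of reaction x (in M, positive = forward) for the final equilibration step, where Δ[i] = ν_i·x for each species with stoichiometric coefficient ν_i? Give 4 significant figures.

Q₀ = 16.43 vs Keq = 0.04861 ⇒ Q>K, reverse
Step 1:
                   L          A          M
  I            3.032    0.02641      1.997
  C             1.24     0.6199      -1.24
  E            4.272     0.6463     0.7572
  solve Keq expr → x = -0.6199; check Q = 0.04861

x = -0.6199 M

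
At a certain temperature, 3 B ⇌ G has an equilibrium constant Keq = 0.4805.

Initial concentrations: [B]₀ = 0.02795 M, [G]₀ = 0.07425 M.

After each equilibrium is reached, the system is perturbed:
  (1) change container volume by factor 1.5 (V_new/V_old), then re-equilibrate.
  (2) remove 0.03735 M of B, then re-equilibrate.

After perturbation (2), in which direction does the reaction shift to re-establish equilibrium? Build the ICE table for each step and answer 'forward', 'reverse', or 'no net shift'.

Q₀ = 3401 vs Keq = 0.4805 ⇒ Q>K, reverse
Step 1:
                  B         G
  I         0.02795   0.07425
  C          0.2046  -0.06821
  E          0.2326  0.006044
  solve Keq expr → x = -0.06821; check Q = 0.4805
Then change container volume by factor 1.5 (V_new/V_old).
Step 2:
                  B         G
  I           0.155  0.004029
  C        0.006061  -0.00202
  E          0.1611  0.002009
  solve Keq expr → x = -0.00202; check Q = 0.4805
Then remove 0.03735 M of B.
Step 3:
                  B         G
  I          0.1238  0.002009
  C        0.003086 -0.001029
  E          0.1268 9.8057e-04
  solve Keq expr → x = -0.001029; check Q = 0.4805

Direction: reverse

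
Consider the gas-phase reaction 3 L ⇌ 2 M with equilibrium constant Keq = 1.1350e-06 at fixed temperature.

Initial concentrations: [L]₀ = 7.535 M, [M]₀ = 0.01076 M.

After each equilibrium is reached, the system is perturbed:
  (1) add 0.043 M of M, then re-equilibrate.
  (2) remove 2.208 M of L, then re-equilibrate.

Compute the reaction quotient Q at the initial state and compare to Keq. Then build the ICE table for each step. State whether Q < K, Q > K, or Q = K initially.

Q₀ = 2.7063e-07; Q < K (proceeds forward)

Q₀ = 2.7063e-07 vs Keq = 1.1350e-06 ⇒ Q<K, forward
Step 1:
                   L          M
  Initial      7.535    0.01076
  Change     -0.0168     0.0112
  Equil        7.518    0.02196
  solve Keq expr → x = 0.005601; check Q = 1.1350e-06
Then add 0.043 M of M.
Step 2:
                   L          M
  Initial      7.518    0.06496
  Change     0.06408   -0.04272
  Equil        7.582    0.02224
  solve Keq expr → x = -0.02136; check Q = 1.1350e-06
Then remove 2.208 M of L.
Step 3:
                   L          M
  Initial      5.374    0.02224
  Change     0.01338   -0.00892
  Equil        5.388    0.01332
  solve Keq expr → x = -0.00446; check Q = 1.1350e-06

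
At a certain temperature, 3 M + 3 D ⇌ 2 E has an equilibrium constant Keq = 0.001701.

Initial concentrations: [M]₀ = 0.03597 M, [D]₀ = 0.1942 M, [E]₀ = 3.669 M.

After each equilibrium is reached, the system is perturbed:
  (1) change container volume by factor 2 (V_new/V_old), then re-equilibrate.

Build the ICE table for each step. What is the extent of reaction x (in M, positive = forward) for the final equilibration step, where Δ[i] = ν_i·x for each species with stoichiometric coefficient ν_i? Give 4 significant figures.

Q₀ = 3.9494e+07 vs Keq = 0.001701 ⇒ Q>K, reverse
Step 1:
                  M         D         E
  I         0.03597    0.1942     3.669
  C           3.217     3.217    -2.145
  E           3.253     3.411     1.524
  solve Keq expr → x = -1.072; check Q = 0.001701
Then change container volume by factor 2 (V_new/V_old).
Step 2:
                  M         D         E
  I           1.626     1.706    0.7622
  C           0.508     0.508   -0.3387
  E           2.134     2.214    0.4235
  solve Keq expr → x = -0.1693; check Q = 0.001701

x = -0.1693 M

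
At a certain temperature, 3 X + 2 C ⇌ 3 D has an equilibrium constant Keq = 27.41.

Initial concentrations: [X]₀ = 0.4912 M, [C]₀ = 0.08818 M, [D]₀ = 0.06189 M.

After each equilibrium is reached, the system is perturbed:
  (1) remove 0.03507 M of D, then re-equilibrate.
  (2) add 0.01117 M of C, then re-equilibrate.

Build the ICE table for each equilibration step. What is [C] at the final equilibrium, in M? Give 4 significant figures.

[C]_eq = 0.0341 M

Q₀ = 0.2572 vs Keq = 27.41 ⇒ Q<K, forward
Step 1:
                    X           C           D
  Initial      0.4912     0.08818     0.06189
  Change      -0.0768     -0.0512      0.0768
  Equil        0.4144     0.03698      0.1387
  solve Keq expr → x = 0.0256; check Q = 27.41
Then remove 0.03507 M of D.
Step 2:
                    X           C           D
  Initial      0.4144     0.03698      0.1036
  Change     -0.01162   -0.007749     0.01162
  Equil        0.4028     0.02923      0.1152
  solve Keq expr → x = 0.003874; check Q = 27.41
Then add 0.01117 M of C.
Step 3:
                    X           C           D
  Initial      0.4028      0.0404      0.1152
  Change    -0.009457   -0.006305    0.009457
  Equil        0.3933      0.0341      0.1247
  solve Keq expr → x = 0.003152; check Q = 27.41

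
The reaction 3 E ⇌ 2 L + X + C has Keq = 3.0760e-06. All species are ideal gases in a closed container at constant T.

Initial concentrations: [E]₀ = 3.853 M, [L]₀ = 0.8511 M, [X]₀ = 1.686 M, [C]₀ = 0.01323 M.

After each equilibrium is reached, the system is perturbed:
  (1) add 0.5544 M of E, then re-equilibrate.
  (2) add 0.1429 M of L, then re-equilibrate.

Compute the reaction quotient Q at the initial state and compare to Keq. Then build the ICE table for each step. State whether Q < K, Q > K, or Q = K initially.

Q₀ = 2.8248e-04; Q > K (proceeds reverse)

Q₀ = 2.8248e-04 vs Keq = 3.0760e-06 ⇒ Q>K, reverse
Step 1:
                    E           L           X           C
  init          3.853      0.8511       1.686     0.01323
  Δ           0.03921    -0.02614    -0.01307    -0.01307
  eq            3.892       0.825       1.673  1.5931e-04
  solve Keq expr → x = -0.01307; check Q = 3.0760e-06
Then add 0.5544 M of E.
Step 2:
                    E           L           X           C
  init          4.447       0.825       1.673  1.5931e-04
  Δ       -2.3428e-04  1.5618e-04  7.8092e-05  7.8092e-05
  eq            4.446      0.8251       1.673  2.3740e-04
  solve Keq expr → x = 7.8092e-05; check Q = 3.0760e-06
Then add 0.1429 M of L.
Step 3:
                    E           L           X           C
  init          4.446       0.968       1.673  2.3740e-04
  Δ        1.9452e-04 -1.2968e-04 -6.4841e-05 -6.4841e-05
  eq            4.447      0.9679       1.673  1.7256e-04
  solve Keq expr → x = -6.4841e-05; check Q = 3.0760e-06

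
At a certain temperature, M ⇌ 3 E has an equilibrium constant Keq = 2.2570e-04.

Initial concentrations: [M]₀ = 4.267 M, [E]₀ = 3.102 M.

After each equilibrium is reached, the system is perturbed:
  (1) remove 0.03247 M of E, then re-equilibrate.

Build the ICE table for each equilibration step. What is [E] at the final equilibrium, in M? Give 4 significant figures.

Q₀ = 6.995 vs Keq = 2.2570e-04 ⇒ Q>K, reverse
Step 1:
                  M         E
  Initial     4.267     3.102
  Change     0.9987    -2.996
  Equil       5.266    0.1059
  solve Keq expr → x = -0.9987; check Q = 2.2570e-04
Then remove 0.03247 M of E.
Step 2:
                  M         E
  Initial     5.266   0.07345
  Change    -0.0108    0.0324
  Equil       5.255    0.1059
  solve Keq expr → x = 0.0108; check Q = 2.2570e-04

[E]_eq = 0.1059 M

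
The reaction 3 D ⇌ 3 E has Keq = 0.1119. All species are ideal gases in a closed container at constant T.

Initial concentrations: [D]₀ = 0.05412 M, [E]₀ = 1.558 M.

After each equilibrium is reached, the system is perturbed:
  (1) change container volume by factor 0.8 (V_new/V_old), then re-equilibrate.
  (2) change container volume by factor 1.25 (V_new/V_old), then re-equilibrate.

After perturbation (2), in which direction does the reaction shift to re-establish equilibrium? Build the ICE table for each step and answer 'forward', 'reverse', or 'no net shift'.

Direction: no net shift

Q₀ = 2.3858e+04 vs Keq = 0.1119 ⇒ Q>K, reverse
Step 1:
                    D           E
  Initial     0.05412       1.558
  Change        1.034      -1.034
  Equil         1.088      0.5242
  solve Keq expr → x = -0.3446; check Q = 0.1119
Then change container volume by factor 0.8 (V_new/V_old).
Step 2:
                    D           E
  Initial        1.36      0.6553
  Change            0           0
  Equil          1.36      0.6553
  solve Keq expr → x = 0; check Q = 0.1119
Then change container volume by factor 1.25 (V_new/V_old).
Step 3:
                    D           E
  Initial       1.088      0.5242
  Change            0           0
  Equil         1.088      0.5242
  solve Keq expr → x = 0; check Q = 0.1119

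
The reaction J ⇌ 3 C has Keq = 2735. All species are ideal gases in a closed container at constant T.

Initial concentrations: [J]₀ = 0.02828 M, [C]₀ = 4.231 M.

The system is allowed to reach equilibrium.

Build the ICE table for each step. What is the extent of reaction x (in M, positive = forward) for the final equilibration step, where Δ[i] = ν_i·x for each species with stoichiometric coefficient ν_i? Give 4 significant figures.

Q₀ = 2678 vs Keq = 2735 ⇒ Q<K, forward
Step 1:
                   J          C
  I          0.02828      4.231
  C       -5.5423e-04   0.001663
  E          0.02773      4.233
  solve Keq expr → x = 5.5423e-04; check Q = 2735

x = 5.5423e-04 M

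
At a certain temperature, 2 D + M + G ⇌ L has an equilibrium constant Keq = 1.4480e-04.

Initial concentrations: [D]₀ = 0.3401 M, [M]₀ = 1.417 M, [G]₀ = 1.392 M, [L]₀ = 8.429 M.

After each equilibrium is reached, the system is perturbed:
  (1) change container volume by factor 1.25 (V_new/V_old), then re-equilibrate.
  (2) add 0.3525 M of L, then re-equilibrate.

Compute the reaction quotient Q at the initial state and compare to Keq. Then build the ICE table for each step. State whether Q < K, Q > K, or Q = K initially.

Q₀ = 36.94; Q > K (proceeds reverse)

Q₀ = 36.94 vs Keq = 1.4480e-04 ⇒ Q>K, reverse
Step 1:
                    D           M           G           L
  Initial      0.3401       1.417       1.392       8.429
  Change        13.33       6.666       6.666      -6.666
  Equil         13.67       8.083       8.058       1.763
  solve Keq expr → x = -6.666; check Q = 1.4480e-04
Then change container volume by factor 1.25 (V_new/V_old).
Step 2:
                    D           M           G           L
  Initial       10.94       6.466       6.446        1.41
  Change       0.8907      0.4453      0.4453     -0.4453
  Equil         11.83       6.912       6.892       0.965
  solve Keq expr → x = -0.4453; check Q = 1.4480e-04
Then add 0.3525 M of L.
Step 3:
                    D           M           G           L
  Initial       11.83       6.912       6.892       1.318
  Change       0.4306      0.2153      0.2153     -0.2153
  Equil         12.26       7.127       7.107       1.102
  solve Keq expr → x = -0.2153; check Q = 1.4480e-04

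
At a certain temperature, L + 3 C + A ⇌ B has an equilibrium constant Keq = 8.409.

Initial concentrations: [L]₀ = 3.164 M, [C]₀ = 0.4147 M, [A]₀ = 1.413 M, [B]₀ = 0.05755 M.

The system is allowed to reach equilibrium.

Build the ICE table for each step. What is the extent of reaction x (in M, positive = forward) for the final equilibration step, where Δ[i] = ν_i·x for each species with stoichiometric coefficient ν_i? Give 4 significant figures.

Q₀ = 0.1805 vs Keq = 8.409 ⇒ Q<K, forward
Step 1:
                    L           C           A           B
  init          3.164      0.4147       1.413     0.05755
  Δ          -0.08472     -0.2542    -0.08472     0.08472
  eq            3.079      0.1605       1.328      0.1423
  solve Keq expr → x = 0.08472; check Q = 8.409

x = 0.08472 M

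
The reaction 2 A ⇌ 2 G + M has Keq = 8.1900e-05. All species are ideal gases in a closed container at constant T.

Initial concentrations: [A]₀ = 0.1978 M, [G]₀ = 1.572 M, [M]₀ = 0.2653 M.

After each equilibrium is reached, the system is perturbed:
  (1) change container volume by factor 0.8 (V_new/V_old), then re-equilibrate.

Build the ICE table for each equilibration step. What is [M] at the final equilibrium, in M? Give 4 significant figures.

Q₀ = 16.76 vs Keq = 8.1900e-05 ⇒ Q>K, reverse
Step 1:
                   A          G          M
  I           0.1978      1.572     0.2653
  C           0.5305    -0.5305    -0.2653
  E           0.7283      1.041 4.0052e-05
  solve Keq expr → x = -0.2653; check Q = 8.1900e-05
Then change container volume by factor 0.8 (V_new/V_old).
Step 2:
                   A          G          M
  I           0.9104      1.302 5.0065e-05
  C       2.0020e-05 -2.0020e-05 -1.0010e-05
  E           0.9104      1.302 4.0055e-05
  solve Keq expr → x = -1.0010e-05; check Q = 8.1900e-05

[M]_eq = 4.0055e-05 M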